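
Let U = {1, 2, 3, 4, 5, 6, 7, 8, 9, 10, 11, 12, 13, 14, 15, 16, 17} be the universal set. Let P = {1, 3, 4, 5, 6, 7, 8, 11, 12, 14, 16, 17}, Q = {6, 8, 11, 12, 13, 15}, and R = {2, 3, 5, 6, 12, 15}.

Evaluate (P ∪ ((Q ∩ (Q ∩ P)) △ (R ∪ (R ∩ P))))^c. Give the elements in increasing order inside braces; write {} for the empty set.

{9, 10, 13}

Q ∩ P = {6, 8, 11, 12}
Q ∩ (Q ∩ P) = {6, 8, 11, 12}
R ∩ P = {3, 5, 6, 12}
R ∪ (R ∩ P) = {2, 3, 5, 6, 12, 15}
(Q ∩ (Q ∩ P)) △ (R ∪ (R ∩ P)) = {2, 3, 5, 8, 11, 15}
P ∪ ((Q ∩ (Q ∩ P)) △ (R ∪ (R ∩ P))) = {1, 2, 3, 4, 5, 6, 7, 8, 11, 12, 14, 15, 16, 17}
(P ∪ ((Q ∩ (Q ∩ P)) △ (R ∪ (R ∩ P))))^c = {9, 10, 13}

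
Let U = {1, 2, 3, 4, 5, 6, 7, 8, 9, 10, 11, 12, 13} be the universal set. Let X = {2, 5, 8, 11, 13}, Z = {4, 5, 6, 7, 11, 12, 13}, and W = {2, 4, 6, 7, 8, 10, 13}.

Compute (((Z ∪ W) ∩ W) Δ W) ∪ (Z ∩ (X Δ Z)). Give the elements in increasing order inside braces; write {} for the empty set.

Z ∪ W = {2, 4, 5, 6, 7, 8, 10, 11, 12, 13}
(Z ∪ W) ∩ W = {2, 4, 6, 7, 8, 10, 13}
((Z ∪ W) ∩ W) Δ W = {}
X Δ Z = {2, 4, 6, 7, 8, 12}
Z ∩ (X Δ Z) = {4, 6, 7, 12}
(((Z ∪ W) ∩ W) Δ W) ∪ (Z ∩ (X Δ Z)) = {4, 6, 7, 12}

{4, 6, 7, 12}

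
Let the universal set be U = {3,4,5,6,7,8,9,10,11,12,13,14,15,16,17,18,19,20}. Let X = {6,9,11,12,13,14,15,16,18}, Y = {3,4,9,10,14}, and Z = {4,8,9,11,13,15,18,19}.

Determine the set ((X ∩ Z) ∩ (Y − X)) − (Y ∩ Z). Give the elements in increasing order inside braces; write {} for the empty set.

{}

X ∩ Z = {9,11,13,15,18}
Y − X = {3,4,10}
(X ∩ Z) ∩ (Y − X) = {}
Y ∩ Z = {4,9}
((X ∩ Z) ∩ (Y − X)) − (Y ∩ Z) = {}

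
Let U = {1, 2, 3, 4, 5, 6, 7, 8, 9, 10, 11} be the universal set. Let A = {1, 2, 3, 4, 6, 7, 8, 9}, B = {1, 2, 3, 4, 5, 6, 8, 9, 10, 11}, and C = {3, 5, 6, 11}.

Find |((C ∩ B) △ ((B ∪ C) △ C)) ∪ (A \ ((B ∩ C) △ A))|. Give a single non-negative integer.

C ∩ B = {3, 5, 6, 11}
B ∪ C = {1, 2, 3, 4, 5, 6, 8, 9, 10, 11}
(B ∪ C) △ C = {1, 2, 4, 8, 9, 10}
(C ∩ B) △ ((B ∪ C) △ C) = {1, 2, 3, 4, 5, 6, 8, 9, 10, 11}
B ∩ C = {3, 5, 6, 11}
(B ∩ C) △ A = {1, 2, 4, 5, 7, 8, 9, 11}
A \ ((B ∩ C) △ A) = {3, 6}
((C ∩ B) △ ((B ∪ C) △ C)) ∪ (A \ ((B ∩ C) △ A)) = {1, 2, 3, 4, 5, 6, 8, 9, 10, 11}
|((C ∩ B) △ ((B ∪ C) △ C)) ∪ (A \ ((B ∩ C) △ A))| = 10

10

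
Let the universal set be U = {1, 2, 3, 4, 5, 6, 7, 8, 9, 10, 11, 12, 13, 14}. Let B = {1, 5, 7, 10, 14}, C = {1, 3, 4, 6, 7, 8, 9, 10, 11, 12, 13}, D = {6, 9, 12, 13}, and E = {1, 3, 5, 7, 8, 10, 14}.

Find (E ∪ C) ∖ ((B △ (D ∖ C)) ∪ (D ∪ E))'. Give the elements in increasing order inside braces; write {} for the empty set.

{1, 3, 5, 6, 7, 8, 9, 10, 12, 13, 14}

E ∪ C = {1, 3, 4, 5, 6, 7, 8, 9, 10, 11, 12, 13, 14}
D ∖ C = {}
B △ (D ∖ C) = {1, 5, 7, 10, 14}
D ∪ E = {1, 3, 5, 6, 7, 8, 9, 10, 12, 13, 14}
(B △ (D ∖ C)) ∪ (D ∪ E) = {1, 3, 5, 6, 7, 8, 9, 10, 12, 13, 14}
((B △ (D ∖ C)) ∪ (D ∪ E))' = {2, 4, 11}
(E ∪ C) ∖ ((B △ (D ∖ C)) ∪ (D ∪ E))' = {1, 3, 5, 6, 7, 8, 9, 10, 12, 13, 14}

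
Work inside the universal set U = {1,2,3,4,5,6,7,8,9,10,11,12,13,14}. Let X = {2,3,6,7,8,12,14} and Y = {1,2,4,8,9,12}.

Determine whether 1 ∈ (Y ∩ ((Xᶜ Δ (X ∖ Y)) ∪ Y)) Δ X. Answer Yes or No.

Yes

1 ∉ X, so 1 ∈ Xᶜ
1 ∉ X and 1 ∈ Y, so 1 ∉ X ∖ Y
1 ∈ Xᶜ and 1 ∉ (X ∖ Y), so 1 ∈ Xᶜ Δ (X ∖ Y)
1 ∈ (Xᶜ Δ (X ∖ Y)) and 1 ∈ Y, so 1 ∈ (Xᶜ Δ (X ∖ Y)) ∪ Y
1 ∈ Y and 1 ∈ ((Xᶜ Δ (X ∖ Y)) ∪ Y), so 1 ∈ Y ∩ ((Xᶜ Δ (X ∖ Y)) ∪ Y)
1 ∈ (Y ∩ ((Xᶜ Δ (X ∖ Y)) ∪ Y)) and 1 ∉ X, so 1 ∈ (Y ∩ ((Xᶜ Δ (X ∖ Y)) ∪ Y)) Δ X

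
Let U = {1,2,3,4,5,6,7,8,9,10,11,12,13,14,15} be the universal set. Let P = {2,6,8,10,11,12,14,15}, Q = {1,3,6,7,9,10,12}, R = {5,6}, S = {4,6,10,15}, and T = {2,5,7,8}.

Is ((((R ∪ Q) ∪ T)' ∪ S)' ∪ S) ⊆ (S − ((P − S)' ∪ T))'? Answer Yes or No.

R ∪ Q = {1,3,5,6,7,9,10,12}
(R ∪ Q) ∪ T = {1,2,3,5,6,7,8,9,10,12}
((R ∪ Q) ∪ T)' = {4,11,13,14,15}
((R ∪ Q) ∪ T)' ∪ S = {4,6,10,11,13,14,15}
(((R ∪ Q) ∪ T)' ∪ S)' = {1,2,3,5,7,8,9,12}
(((R ∪ Q) ∪ T)' ∪ S)' ∪ S = {1,2,3,4,5,6,7,8,9,10,12,15}
P − S = {2,8,11,12,14}
(P − S)' = {1,3,4,5,6,7,9,10,13,15}
(P − S)' ∪ T = {1,2,3,4,5,6,7,8,9,10,13,15}
S − ((P − S)' ∪ T) = {}
(S − ((P − S)' ∪ T))' = {1,2,3,4,5,6,7,8,9,10,11,12,13,14,15}
Every element of {1,2,3,4,5,6,7,8,9,10,12,15} is in {1,2,3,4,5,6,7,8,9,10,11,12,13,14,15}, so (((R ∪ Q) ∪ T)' ∪ S)' ∪ S ⊆ (S − ((P − S)' ∪ T))'.

Yes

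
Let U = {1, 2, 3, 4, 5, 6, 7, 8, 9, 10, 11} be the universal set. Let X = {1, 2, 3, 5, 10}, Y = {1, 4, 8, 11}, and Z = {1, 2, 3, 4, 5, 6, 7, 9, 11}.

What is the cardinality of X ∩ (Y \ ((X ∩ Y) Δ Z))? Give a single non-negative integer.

X ∩ Y = {1}
(X ∩ Y) Δ Z = {2, 3, 4, 5, 6, 7, 9, 11}
Y \ ((X ∩ Y) Δ Z) = {1, 8}
X ∩ (Y \ ((X ∩ Y) Δ Z)) = {1}
|X ∩ (Y \ ((X ∩ Y) Δ Z))| = 1

1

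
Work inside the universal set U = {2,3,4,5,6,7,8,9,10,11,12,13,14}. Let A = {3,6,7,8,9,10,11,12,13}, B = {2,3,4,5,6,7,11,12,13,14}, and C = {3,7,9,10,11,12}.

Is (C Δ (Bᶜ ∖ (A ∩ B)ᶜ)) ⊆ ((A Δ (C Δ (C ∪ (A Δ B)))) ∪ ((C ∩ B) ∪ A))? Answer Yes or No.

Yes

Bᶜ = {8,9,10}
A ∩ B = {3,6,7,11,12,13}
(A ∩ B)ᶜ = {2,4,5,8,9,10,14}
Bᶜ ∖ (A ∩ B)ᶜ = {}
C Δ (Bᶜ ∖ (A ∩ B)ᶜ) = {3,7,9,10,11,12}
A Δ B = {2,4,5,8,9,10,14}
C ∪ (A Δ B) = {2,3,4,5,7,8,9,10,11,12,14}
C Δ (C ∪ (A Δ B)) = {2,4,5,8,14}
A Δ (C Δ (C ∪ (A Δ B))) = {2,3,4,5,6,7,9,10,11,12,13,14}
C ∩ B = {3,7,11,12}
(C ∩ B) ∪ A = {3,6,7,8,9,10,11,12,13}
(A Δ (C Δ (C ∪ (A Δ B)))) ∪ ((C ∩ B) ∪ A) = {2,3,4,5,6,7,8,9,10,11,12,13,14}
Every element of {3,7,9,10,11,12} is in {2,3,4,5,6,7,8,9,10,11,12,13,14}, so C Δ (Bᶜ ∖ (A ∩ B)ᶜ) ⊆ (A Δ (C Δ (C ∪ (A Δ B)))) ∪ ((C ∩ B) ∪ A).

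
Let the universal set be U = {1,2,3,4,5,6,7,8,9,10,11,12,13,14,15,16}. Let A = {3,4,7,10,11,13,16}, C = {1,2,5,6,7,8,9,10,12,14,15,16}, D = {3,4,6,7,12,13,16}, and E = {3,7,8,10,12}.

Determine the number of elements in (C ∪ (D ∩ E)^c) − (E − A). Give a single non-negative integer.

D ∩ E = {3,7,12}
(D ∩ E)^c = {1,2,4,5,6,8,9,10,11,13,14,15,16}
C ∪ (D ∩ E)^c = {1,2,4,5,6,7,8,9,10,11,12,13,14,15,16}
E − A = {8,12}
(C ∪ (D ∩ E)^c) − (E − A) = {1,2,4,5,6,7,9,10,11,13,14,15,16}
|(C ∪ (D ∩ E)^c) − (E − A)| = 13

13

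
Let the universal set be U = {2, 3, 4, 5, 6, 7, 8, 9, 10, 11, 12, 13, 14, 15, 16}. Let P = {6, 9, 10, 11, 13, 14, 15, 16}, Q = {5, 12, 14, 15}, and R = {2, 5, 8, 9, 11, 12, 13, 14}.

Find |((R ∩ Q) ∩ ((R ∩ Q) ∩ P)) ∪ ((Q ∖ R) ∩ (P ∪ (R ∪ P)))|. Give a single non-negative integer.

R ∩ Q = {5, 12, 14}
(R ∩ Q) ∩ P = {14}
(R ∩ Q) ∩ ((R ∩ Q) ∩ P) = {14}
Q ∖ R = {15}
R ∪ P = {2, 5, 6, 8, 9, 10, 11, 12, 13, 14, 15, 16}
P ∪ (R ∪ P) = {2, 5, 6, 8, 9, 10, 11, 12, 13, 14, 15, 16}
(Q ∖ R) ∩ (P ∪ (R ∪ P)) = {15}
((R ∩ Q) ∩ ((R ∩ Q) ∩ P)) ∪ ((Q ∖ R) ∩ (P ∪ (R ∪ P))) = {14, 15}
|((R ∩ Q) ∩ ((R ∩ Q) ∩ P)) ∪ ((Q ∖ R) ∩ (P ∪ (R ∪ P)))| = 2

2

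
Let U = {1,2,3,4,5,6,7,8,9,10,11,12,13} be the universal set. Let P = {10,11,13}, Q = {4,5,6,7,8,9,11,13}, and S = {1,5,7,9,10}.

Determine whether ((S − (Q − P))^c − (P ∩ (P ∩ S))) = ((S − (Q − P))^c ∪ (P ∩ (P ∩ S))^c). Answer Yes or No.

Q − P = {4,5,6,7,8,9}
S − (Q − P) = {1,10}
(S − (Q − P))^c = {2,3,4,5,6,7,8,9,11,12,13}
P ∩ S = {10}
P ∩ (P ∩ S) = {10}
(S − (Q − P))^c − (P ∩ (P ∩ S)) = {2,3,4,5,6,7,8,9,11,12,13}
(P ∩ (P ∩ S))^c = {1,2,3,4,5,6,7,8,9,11,12,13}
(S − (Q − P))^c ∪ (P ∩ (P ∩ S))^c = {1,2,3,4,5,6,7,8,9,11,12,13}
1 ∈ (S − (Q − P))^c ∪ (P ∩ (P ∩ S))^c but 1 ∉ (S − (Q − P))^c − (P ∩ (P ∩ S)), so they differ.

No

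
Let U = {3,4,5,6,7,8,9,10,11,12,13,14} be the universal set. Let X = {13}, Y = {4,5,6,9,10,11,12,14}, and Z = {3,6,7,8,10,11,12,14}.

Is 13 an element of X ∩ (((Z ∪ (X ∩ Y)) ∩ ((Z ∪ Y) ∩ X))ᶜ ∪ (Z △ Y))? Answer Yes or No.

13 ∈ X and 13 ∉ Y, so 13 ∉ X ∩ Y
13 ∉ Z and 13 ∉ (X ∩ Y), so 13 ∉ Z ∪ (X ∩ Y)
13 ∉ Z and 13 ∉ Y, so 13 ∉ Z ∪ Y
13 ∉ (Z ∪ Y) and 13 ∈ X, so 13 ∉ (Z ∪ Y) ∩ X
13 ∉ (Z ∪ (X ∩ Y)) and 13 ∉ ((Z ∪ Y) ∩ X), so 13 ∉ (Z ∪ (X ∩ Y)) ∩ ((Z ∪ Y) ∩ X)
13 ∈ ((Z ∪ (X ∩ Y)) ∩ ((Z ∪ Y) ∩ X))ᶜ since 13 ∉ ((Z ∪ (X ∩ Y)) ∩ ((Z ∪ Y) ∩ X))
13 ∉ Z and 13 ∉ Y, so 13 ∉ Z △ Y
13 ∈ ((Z ∪ (X ∩ Y)) ∩ ((Z ∪ Y) ∩ X))ᶜ and 13 ∉ (Z △ Y), so 13 ∈ ((Z ∪ (X ∩ Y)) ∩ ((Z ∪ Y) ∩ X))ᶜ ∪ (Z △ Y)
13 ∈ X and 13 ∈ (((Z ∪ (X ∩ Y)) ∩ ((Z ∪ Y) ∩ X))ᶜ ∪ (Z △ Y)), so 13 ∈ X ∩ (((Z ∪ (X ∩ Y)) ∩ ((Z ∪ Y) ∩ X))ᶜ ∪ (Z △ Y))

Yes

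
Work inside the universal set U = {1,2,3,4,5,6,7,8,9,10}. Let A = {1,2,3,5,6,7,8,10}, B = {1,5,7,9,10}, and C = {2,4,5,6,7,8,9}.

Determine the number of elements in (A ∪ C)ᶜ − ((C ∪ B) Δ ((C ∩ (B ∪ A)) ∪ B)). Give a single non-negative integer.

A ∪ C = {1,2,3,4,5,6,7,8,9,10}
(A ∪ C)ᶜ = {}
C ∪ B = {1,2,4,5,6,7,8,9,10}
B ∪ A = {1,2,3,5,6,7,8,9,10}
C ∩ (B ∪ A) = {2,5,6,7,8,9}
(C ∩ (B ∪ A)) ∪ B = {1,2,5,6,7,8,9,10}
(C ∪ B) Δ ((C ∩ (B ∪ A)) ∪ B) = {4}
(A ∪ C)ᶜ − ((C ∪ B) Δ ((C ∩ (B ∪ A)) ∪ B)) = {}
|(A ∪ C)ᶜ − ((C ∪ B) Δ ((C ∩ (B ∪ A)) ∪ B))| = 0

0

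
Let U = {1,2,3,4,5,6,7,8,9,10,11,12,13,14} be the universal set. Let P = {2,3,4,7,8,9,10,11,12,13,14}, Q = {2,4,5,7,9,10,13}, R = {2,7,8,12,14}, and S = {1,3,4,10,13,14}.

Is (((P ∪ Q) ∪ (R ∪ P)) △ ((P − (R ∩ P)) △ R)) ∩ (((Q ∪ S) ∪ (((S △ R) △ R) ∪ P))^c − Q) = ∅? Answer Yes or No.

P ∪ Q = {2,3,4,5,7,8,9,10,11,12,13,14}
R ∪ P = {2,3,4,7,8,9,10,11,12,13,14}
(P ∪ Q) ∪ (R ∪ P) = {2,3,4,5,7,8,9,10,11,12,13,14}
R ∩ P = {2,7,8,12,14}
P − (R ∩ P) = {3,4,9,10,11,13}
(P − (R ∩ P)) △ R = {2,3,4,7,8,9,10,11,12,13,14}
((P ∪ Q) ∪ (R ∪ P)) △ ((P − (R ∩ P)) △ R) = {5}
Q ∪ S = {1,2,3,4,5,7,9,10,13,14}
S △ R = {1,2,3,4,7,8,10,12,13}
(S △ R) △ R = {1,3,4,10,13,14}
((S △ R) △ R) ∪ P = {1,2,3,4,7,8,9,10,11,12,13,14}
(Q ∪ S) ∪ (((S △ R) △ R) ∪ P) = {1,2,3,4,5,7,8,9,10,11,12,13,14}
((Q ∪ S) ∪ (((S △ R) △ R) ∪ P))^c = {6}
((Q ∪ S) ∪ (((S △ R) △ R) ∪ P))^c − Q = {6}
{5} and {6} share no elements.

Yes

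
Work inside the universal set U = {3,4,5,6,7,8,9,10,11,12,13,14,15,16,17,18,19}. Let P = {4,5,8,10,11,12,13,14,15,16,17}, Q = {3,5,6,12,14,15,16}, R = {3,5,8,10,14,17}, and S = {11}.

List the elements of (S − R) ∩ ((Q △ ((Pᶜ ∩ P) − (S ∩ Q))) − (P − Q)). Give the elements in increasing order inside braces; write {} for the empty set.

S − R = {11}
Pᶜ = {3,6,7,9,18,19}
Pᶜ ∩ P = {}
S ∩ Q = {}
(Pᶜ ∩ P) − (S ∩ Q) = {}
Q △ ((Pᶜ ∩ P) − (S ∩ Q)) = {3,5,6,12,14,15,16}
P − Q = {4,8,10,11,13,17}
(Q △ ((Pᶜ ∩ P) − (S ∩ Q))) − (P − Q) = {3,5,6,12,14,15,16}
(S − R) ∩ ((Q △ ((Pᶜ ∩ P) − (S ∩ Q))) − (P − Q)) = {}

{}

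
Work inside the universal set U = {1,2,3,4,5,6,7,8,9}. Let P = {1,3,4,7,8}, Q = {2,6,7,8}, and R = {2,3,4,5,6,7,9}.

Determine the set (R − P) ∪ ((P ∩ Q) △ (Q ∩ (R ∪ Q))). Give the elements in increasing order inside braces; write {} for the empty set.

R − P = {2,5,6,9}
P ∩ Q = {7,8}
R ∪ Q = {2,3,4,5,6,7,8,9}
Q ∩ (R ∪ Q) = {2,6,7,8}
(P ∩ Q) △ (Q ∩ (R ∪ Q)) = {2,6}
(R − P) ∪ ((P ∩ Q) △ (Q ∩ (R ∪ Q))) = {2,5,6,9}

{2,5,6,9}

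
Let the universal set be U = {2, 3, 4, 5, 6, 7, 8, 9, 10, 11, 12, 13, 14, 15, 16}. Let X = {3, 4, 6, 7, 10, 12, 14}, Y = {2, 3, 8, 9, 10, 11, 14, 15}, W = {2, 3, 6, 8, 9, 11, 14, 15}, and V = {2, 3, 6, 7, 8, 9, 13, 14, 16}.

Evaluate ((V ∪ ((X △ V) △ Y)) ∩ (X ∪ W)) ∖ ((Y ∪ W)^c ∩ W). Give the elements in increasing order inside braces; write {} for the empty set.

{2, 3, 4, 6, 7, 8, 9, 11, 12, 14, 15}

X △ V = {2, 4, 8, 9, 10, 12, 13, 16}
(X △ V) △ Y = {3, 4, 11, 12, 13, 14, 15, 16}
V ∪ ((X △ V) △ Y) = {2, 3, 4, 6, 7, 8, 9, 11, 12, 13, 14, 15, 16}
X ∪ W = {2, 3, 4, 6, 7, 8, 9, 10, 11, 12, 14, 15}
(V ∪ ((X △ V) △ Y)) ∩ (X ∪ W) = {2, 3, 4, 6, 7, 8, 9, 11, 12, 14, 15}
Y ∪ W = {2, 3, 6, 8, 9, 10, 11, 14, 15}
(Y ∪ W)^c = {4, 5, 7, 12, 13, 16}
(Y ∪ W)^c ∩ W = {}
((V ∪ ((X △ V) △ Y)) ∩ (X ∪ W)) ∖ ((Y ∪ W)^c ∩ W) = {2, 3, 4, 6, 7, 8, 9, 11, 12, 14, 15}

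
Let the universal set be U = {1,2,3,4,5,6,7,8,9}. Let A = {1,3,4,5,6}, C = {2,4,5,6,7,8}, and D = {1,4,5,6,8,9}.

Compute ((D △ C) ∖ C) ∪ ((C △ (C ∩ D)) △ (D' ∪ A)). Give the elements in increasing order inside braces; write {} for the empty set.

D △ C = {1,2,7,9}
(D △ C) ∖ C = {1,9}
C ∩ D = {4,5,6,8}
C △ (C ∩ D) = {2,7}
D' = {2,3,7}
D' ∪ A = {1,2,3,4,5,6,7}
(C △ (C ∩ D)) △ (D' ∪ A) = {1,3,4,5,6}
((D △ C) ∖ C) ∪ ((C △ (C ∩ D)) △ (D' ∪ A)) = {1,3,4,5,6,9}

{1,3,4,5,6,9}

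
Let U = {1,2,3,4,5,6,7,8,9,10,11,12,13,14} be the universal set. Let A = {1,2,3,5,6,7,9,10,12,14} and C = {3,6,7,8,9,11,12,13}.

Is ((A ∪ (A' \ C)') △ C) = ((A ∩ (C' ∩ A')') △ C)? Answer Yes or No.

No

A' = {4,8,11,13}
A' \ C = {4}
(A' \ C)' = {1,2,3,5,6,7,8,9,10,11,12,13,14}
A ∪ (A' \ C)' = {1,2,3,5,6,7,8,9,10,11,12,13,14}
(A ∪ (A' \ C)') △ C = {1,2,5,10,14}
C' = {1,2,4,5,10,14}
C' ∩ A' = {4}
(C' ∩ A')' = {1,2,3,5,6,7,8,9,10,11,12,13,14}
A ∩ (C' ∩ A')' = {1,2,3,5,6,7,9,10,12,14}
(A ∩ (C' ∩ A')') △ C = {1,2,5,8,10,11,13,14}
8 ∈ (A ∩ (C' ∩ A')') △ C but 8 ∉ (A ∪ (A' \ C)') △ C, so they differ.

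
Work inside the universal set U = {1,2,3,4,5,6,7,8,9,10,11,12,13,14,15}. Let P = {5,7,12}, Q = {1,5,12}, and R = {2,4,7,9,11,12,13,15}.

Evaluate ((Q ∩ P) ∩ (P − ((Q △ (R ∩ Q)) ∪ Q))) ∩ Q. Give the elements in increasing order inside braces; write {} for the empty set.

Q ∩ P = {5,12}
R ∩ Q = {12}
Q △ (R ∩ Q) = {1,5}
(Q △ (R ∩ Q)) ∪ Q = {1,5,12}
P − ((Q △ (R ∩ Q)) ∪ Q) = {7}
(Q ∩ P) ∩ (P − ((Q △ (R ∩ Q)) ∪ Q)) = {}
((Q ∩ P) ∩ (P − ((Q △ (R ∩ Q)) ∪ Q))) ∩ Q = {}

{}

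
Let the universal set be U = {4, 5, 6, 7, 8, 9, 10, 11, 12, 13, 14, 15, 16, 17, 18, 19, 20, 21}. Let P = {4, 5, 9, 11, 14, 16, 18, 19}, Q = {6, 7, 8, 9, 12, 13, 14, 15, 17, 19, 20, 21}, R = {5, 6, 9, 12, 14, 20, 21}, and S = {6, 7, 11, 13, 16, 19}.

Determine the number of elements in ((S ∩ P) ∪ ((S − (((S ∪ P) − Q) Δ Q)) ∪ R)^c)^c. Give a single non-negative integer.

S ∩ P = {11, 16, 19}
S ∪ P = {4, 5, 6, 7, 9, 11, 13, 14, 16, 18, 19}
(S ∪ P) − Q = {4, 5, 11, 16, 18}
((S ∪ P) − Q) Δ Q = {4, 5, 6, 7, 8, 9, 11, 12, 13, 14, 15, 16, 17, 18, 19, 20, 21}
S − (((S ∪ P) − Q) Δ Q) = {}
(S − (((S ∪ P) − Q) Δ Q)) ∪ R = {5, 6, 9, 12, 14, 20, 21}
((S − (((S ∪ P) − Q) Δ Q)) ∪ R)^c = {4, 7, 8, 10, 11, 13, 15, 16, 17, 18, 19}
(S ∩ P) ∪ ((S − (((S ∪ P) − Q) Δ Q)) ∪ R)^c = {4, 7, 8, 10, 11, 13, 15, 16, 17, 18, 19}
((S ∩ P) ∪ ((S − (((S ∪ P) − Q) Δ Q)) ∪ R)^c)^c = {5, 6, 9, 12, 14, 20, 21}
|((S ∩ P) ∪ ((S − (((S ∪ P) − Q) Δ Q)) ∪ R)^c)^c| = 7

7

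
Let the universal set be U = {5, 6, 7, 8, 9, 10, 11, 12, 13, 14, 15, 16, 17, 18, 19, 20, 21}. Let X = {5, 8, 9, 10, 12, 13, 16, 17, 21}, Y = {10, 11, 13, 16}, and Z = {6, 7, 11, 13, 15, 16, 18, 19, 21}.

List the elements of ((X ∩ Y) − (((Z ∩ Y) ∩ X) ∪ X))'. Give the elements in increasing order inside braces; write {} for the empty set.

X ∩ Y = {10, 13, 16}
Z ∩ Y = {11, 13, 16}
(Z ∩ Y) ∩ X = {13, 16}
((Z ∩ Y) ∩ X) ∪ X = {5, 8, 9, 10, 12, 13, 16, 17, 21}
(X ∩ Y) − (((Z ∩ Y) ∩ X) ∪ X) = {}
((X ∩ Y) − (((Z ∩ Y) ∩ X) ∪ X))' = {5, 6, 7, 8, 9, 10, 11, 12, 13, 14, 15, 16, 17, 18, 19, 20, 21}

{5, 6, 7, 8, 9, 10, 11, 12, 13, 14, 15, 16, 17, 18, 19, 20, 21}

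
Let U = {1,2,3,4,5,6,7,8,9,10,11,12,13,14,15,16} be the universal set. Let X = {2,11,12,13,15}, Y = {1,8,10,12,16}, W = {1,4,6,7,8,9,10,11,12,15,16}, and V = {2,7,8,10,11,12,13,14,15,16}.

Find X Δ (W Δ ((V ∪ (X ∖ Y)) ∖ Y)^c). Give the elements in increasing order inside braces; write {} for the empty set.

X ∖ Y = {2,11,13,15}
V ∪ (X ∖ Y) = {2,7,8,10,11,12,13,14,15,16}
(V ∪ (X ∖ Y)) ∖ Y = {2,7,11,13,14,15}
((V ∪ (X ∖ Y)) ∖ Y)^c = {1,3,4,5,6,8,9,10,12,16}
W Δ ((V ∪ (X ∖ Y)) ∖ Y)^c = {3,5,7,11,15}
X Δ (W Δ ((V ∪ (X ∖ Y)) ∖ Y)^c) = {2,3,5,7,12,13}

{2,3,5,7,12,13}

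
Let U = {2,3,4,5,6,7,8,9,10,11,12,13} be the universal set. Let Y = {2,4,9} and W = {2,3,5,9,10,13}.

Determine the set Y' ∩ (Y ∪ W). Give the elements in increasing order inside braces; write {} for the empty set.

{3,5,10,13}

Y' = {3,5,6,7,8,10,11,12,13}
Y ∪ W = {2,3,4,5,9,10,13}
Y' ∩ (Y ∪ W) = {3,5,10,13}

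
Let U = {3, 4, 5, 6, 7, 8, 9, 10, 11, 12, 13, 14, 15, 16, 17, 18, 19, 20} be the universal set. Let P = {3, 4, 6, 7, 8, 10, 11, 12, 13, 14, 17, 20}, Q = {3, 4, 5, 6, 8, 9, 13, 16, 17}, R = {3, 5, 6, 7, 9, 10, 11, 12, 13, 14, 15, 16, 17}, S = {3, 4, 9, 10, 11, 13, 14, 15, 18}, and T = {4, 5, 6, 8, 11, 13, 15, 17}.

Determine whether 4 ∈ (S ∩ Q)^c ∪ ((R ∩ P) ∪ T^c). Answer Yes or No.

No

4 ∈ S and 4 ∈ Q, so 4 ∈ S ∩ Q
4 ∉ (S ∩ Q)^c since 4 ∈ (S ∩ Q)
4 ∉ R and 4 ∈ P, so 4 ∉ R ∩ P
4 ∈ T, so 4 ∉ T^c
4 ∉ (R ∩ P) and 4 ∉ T^c, so 4 ∉ (R ∩ P) ∪ T^c
4 ∉ (S ∩ Q)^c and 4 ∉ ((R ∩ P) ∪ T^c), so 4 ∉ (S ∩ Q)^c ∪ ((R ∩ P) ∪ T^c)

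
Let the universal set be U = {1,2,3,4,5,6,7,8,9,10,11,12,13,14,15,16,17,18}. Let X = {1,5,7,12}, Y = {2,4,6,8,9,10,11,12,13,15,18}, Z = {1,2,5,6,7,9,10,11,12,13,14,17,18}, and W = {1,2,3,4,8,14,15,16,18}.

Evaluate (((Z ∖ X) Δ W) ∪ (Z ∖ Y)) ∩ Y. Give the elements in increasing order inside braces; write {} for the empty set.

Z ∖ X = {2,6,9,10,11,13,14,17,18}
(Z ∖ X) Δ W = {1,3,4,6,8,9,10,11,13,15,16,17}
Z ∖ Y = {1,5,7,14,17}
((Z ∖ X) Δ W) ∪ (Z ∖ Y) = {1,3,4,5,6,7,8,9,10,11,13,14,15,16,17}
(((Z ∖ X) Δ W) ∪ (Z ∖ Y)) ∩ Y = {4,6,8,9,10,11,13,15}

{4,6,8,9,10,11,13,15}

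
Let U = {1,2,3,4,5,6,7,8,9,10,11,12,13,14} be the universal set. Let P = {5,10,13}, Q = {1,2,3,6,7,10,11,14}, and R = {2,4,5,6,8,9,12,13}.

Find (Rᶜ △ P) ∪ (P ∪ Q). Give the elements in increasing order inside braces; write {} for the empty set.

{1,2,3,5,6,7,10,11,13,14}

Rᶜ = {1,3,7,10,11,14}
Rᶜ △ P = {1,3,5,7,11,13,14}
P ∪ Q = {1,2,3,5,6,7,10,11,13,14}
(Rᶜ △ P) ∪ (P ∪ Q) = {1,2,3,5,6,7,10,11,13,14}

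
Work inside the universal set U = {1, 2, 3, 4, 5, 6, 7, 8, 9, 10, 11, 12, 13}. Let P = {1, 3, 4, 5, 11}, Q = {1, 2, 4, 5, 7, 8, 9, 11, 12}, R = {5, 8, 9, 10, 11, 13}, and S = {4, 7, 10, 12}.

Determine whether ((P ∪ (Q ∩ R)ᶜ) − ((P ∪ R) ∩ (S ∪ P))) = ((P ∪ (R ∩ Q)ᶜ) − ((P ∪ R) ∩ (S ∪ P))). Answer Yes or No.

Yes

Q ∩ R = {5, 8, 9, 11}
(Q ∩ R)ᶜ = {1, 2, 3, 4, 6, 7, 10, 12, 13}
P ∪ (Q ∩ R)ᶜ = {1, 2, 3, 4, 5, 6, 7, 10, 11, 12, 13}
P ∪ R = {1, 3, 4, 5, 8, 9, 10, 11, 13}
S ∪ P = {1, 3, 4, 5, 7, 10, 11, 12}
(P ∪ R) ∩ (S ∪ P) = {1, 3, 4, 5, 10, 11}
(P ∪ (Q ∩ R)ᶜ) − ((P ∪ R) ∩ (S ∪ P)) = {2, 6, 7, 12, 13}
R ∩ Q = {5, 8, 9, 11}
(R ∩ Q)ᶜ = {1, 2, 3, 4, 6, 7, 10, 12, 13}
P ∪ (R ∩ Q)ᶜ = {1, 2, 3, 4, 5, 6, 7, 10, 11, 12, 13}
(P ∪ (R ∩ Q)ᶜ) − ((P ∪ R) ∩ (S ∪ P)) = {2, 6, 7, 12, 13}
Both equal {2, 6, 7, 12, 13}, so (P ∪ (Q ∩ R)ᶜ) − ((P ∪ R) ∩ (S ∪ P)) = (P ∪ (R ∩ Q)ᶜ) − ((P ∪ R) ∩ (S ∪ P)).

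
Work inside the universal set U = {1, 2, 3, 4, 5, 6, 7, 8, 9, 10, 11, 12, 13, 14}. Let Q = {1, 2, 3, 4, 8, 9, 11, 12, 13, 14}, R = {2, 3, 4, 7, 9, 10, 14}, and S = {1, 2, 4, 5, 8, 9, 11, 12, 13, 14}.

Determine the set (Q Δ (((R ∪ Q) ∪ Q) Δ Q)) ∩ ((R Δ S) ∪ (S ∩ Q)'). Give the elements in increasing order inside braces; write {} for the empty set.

{1, 3, 7, 8, 10, 11, 12, 13}

R ∪ Q = {1, 2, 3, 4, 7, 8, 9, 10, 11, 12, 13, 14}
(R ∪ Q) ∪ Q = {1, 2, 3, 4, 7, 8, 9, 10, 11, 12, 13, 14}
((R ∪ Q) ∪ Q) Δ Q = {7, 10}
Q Δ (((R ∪ Q) ∪ Q) Δ Q) = {1, 2, 3, 4, 7, 8, 9, 10, 11, 12, 13, 14}
R Δ S = {1, 3, 5, 7, 8, 10, 11, 12, 13}
S ∩ Q = {1, 2, 4, 8, 9, 11, 12, 13, 14}
(S ∩ Q)' = {3, 5, 6, 7, 10}
(R Δ S) ∪ (S ∩ Q)' = {1, 3, 5, 6, 7, 8, 10, 11, 12, 13}
(Q Δ (((R ∪ Q) ∪ Q) Δ Q)) ∩ ((R Δ S) ∪ (S ∩ Q)') = {1, 3, 7, 8, 10, 11, 12, 13}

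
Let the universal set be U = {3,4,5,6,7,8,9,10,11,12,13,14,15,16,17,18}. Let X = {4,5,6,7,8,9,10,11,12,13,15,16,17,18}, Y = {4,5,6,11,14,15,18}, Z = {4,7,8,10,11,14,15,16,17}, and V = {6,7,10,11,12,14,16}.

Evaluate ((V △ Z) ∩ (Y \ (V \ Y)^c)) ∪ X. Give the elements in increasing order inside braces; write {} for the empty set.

{4,5,6,7,8,9,10,11,12,13,15,16,17,18}

V △ Z = {4,6,8,12,15,17}
V \ Y = {7,10,12,16}
(V \ Y)^c = {3,4,5,6,8,9,11,13,14,15,17,18}
Y \ (V \ Y)^c = {}
(V △ Z) ∩ (Y \ (V \ Y)^c) = {}
((V △ Z) ∩ (Y \ (V \ Y)^c)) ∪ X = {4,5,6,7,8,9,10,11,12,13,15,16,17,18}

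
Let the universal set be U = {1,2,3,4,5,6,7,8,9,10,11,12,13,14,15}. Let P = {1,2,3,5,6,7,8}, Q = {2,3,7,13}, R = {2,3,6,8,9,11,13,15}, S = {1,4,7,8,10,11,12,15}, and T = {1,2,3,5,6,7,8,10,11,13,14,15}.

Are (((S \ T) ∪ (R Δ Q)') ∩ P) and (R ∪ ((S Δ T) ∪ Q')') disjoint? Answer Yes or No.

S \ T = {4,12}
R Δ Q = {6,7,8,9,11,15}
(R Δ Q)' = {1,2,3,4,5,10,12,13,14}
(S \ T) ∪ (R Δ Q)' = {1,2,3,4,5,10,12,13,14}
((S \ T) ∪ (R Δ Q)') ∩ P = {1,2,3,5}
S Δ T = {2,3,4,5,6,12,13,14}
Q' = {1,4,5,6,8,9,10,11,12,14,15}
(S Δ T) ∪ Q' = {1,2,3,4,5,6,8,9,10,11,12,13,14,15}
((S Δ T) ∪ Q')' = {7}
R ∪ ((S Δ T) ∪ Q')' = {2,3,6,7,8,9,11,13,15}
2 lies in both, so they are not disjoint.

No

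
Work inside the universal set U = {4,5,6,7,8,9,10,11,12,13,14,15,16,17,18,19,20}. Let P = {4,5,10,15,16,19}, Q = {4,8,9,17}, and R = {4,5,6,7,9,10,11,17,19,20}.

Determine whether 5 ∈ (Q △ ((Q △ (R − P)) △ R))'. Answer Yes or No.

5 ∈ R and 5 ∈ P, so 5 ∉ R − P
5 ∉ Q and 5 ∉ (R − P), so 5 ∉ Q △ (R − P)
5 ∉ (Q △ (R − P)) and 5 ∈ R, so 5 ∈ (Q △ (R − P)) △ R
5 ∉ Q and 5 ∈ ((Q △ (R − P)) △ R), so 5 ∈ Q △ ((Q △ (R − P)) △ R)
5 ∉ (Q △ ((Q △ (R − P)) △ R))' since 5 ∈ (Q △ ((Q △ (R − P)) △ R))

No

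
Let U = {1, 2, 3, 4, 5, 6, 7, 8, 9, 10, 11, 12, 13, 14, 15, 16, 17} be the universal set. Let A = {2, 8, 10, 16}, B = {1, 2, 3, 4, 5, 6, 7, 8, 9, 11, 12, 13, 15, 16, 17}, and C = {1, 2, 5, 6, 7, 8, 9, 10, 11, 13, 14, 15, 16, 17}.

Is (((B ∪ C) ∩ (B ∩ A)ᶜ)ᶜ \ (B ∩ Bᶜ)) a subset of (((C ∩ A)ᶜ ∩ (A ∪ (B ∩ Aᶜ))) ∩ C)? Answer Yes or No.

No

B ∪ C = {1, 2, 3, 4, 5, 6, 7, 8, 9, 10, 11, 12, 13, 14, 15, 16, 17}
B ∩ A = {2, 8, 16}
(B ∩ A)ᶜ = {1, 3, 4, 5, 6, 7, 9, 10, 11, 12, 13, 14, 15, 17}
(B ∪ C) ∩ (B ∩ A)ᶜ = {1, 3, 4, 5, 6, 7, 9, 10, 11, 12, 13, 14, 15, 17}
((B ∪ C) ∩ (B ∩ A)ᶜ)ᶜ = {2, 8, 16}
Bᶜ = {10, 14}
B ∩ Bᶜ = {}
((B ∪ C) ∩ (B ∩ A)ᶜ)ᶜ \ (B ∩ Bᶜ) = {2, 8, 16}
C ∩ A = {2, 8, 10, 16}
(C ∩ A)ᶜ = {1, 3, 4, 5, 6, 7, 9, 11, 12, 13, 14, 15, 17}
Aᶜ = {1, 3, 4, 5, 6, 7, 9, 11, 12, 13, 14, 15, 17}
B ∩ Aᶜ = {1, 3, 4, 5, 6, 7, 9, 11, 12, 13, 15, 17}
A ∪ (B ∩ Aᶜ) = {1, 2, 3, 4, 5, 6, 7, 8, 9, 10, 11, 12, 13, 15, 16, 17}
(C ∩ A)ᶜ ∩ (A ∪ (B ∩ Aᶜ)) = {1, 3, 4, 5, 6, 7, 9, 11, 12, 13, 15, 17}
((C ∩ A)ᶜ ∩ (A ∪ (B ∩ Aᶜ))) ∩ C = {1, 5, 6, 7, 9, 11, 13, 15, 17}
2 ∈ ((B ∪ C) ∩ (B ∩ A)ᶜ)ᶜ \ (B ∩ Bᶜ) but 2 ∉ ((C ∩ A)ᶜ ∩ (A ∪ (B ∩ Aᶜ))) ∩ C, so the inclusion fails.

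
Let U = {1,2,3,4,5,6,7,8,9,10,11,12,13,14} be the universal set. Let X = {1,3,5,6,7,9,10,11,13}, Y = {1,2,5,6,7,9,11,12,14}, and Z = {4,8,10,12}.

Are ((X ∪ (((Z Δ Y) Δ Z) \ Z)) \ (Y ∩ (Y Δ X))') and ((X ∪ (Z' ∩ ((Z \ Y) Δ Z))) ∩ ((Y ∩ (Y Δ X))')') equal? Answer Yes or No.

Z Δ Y = {1,2,4,5,6,7,8,9,10,11,14}
(Z Δ Y) Δ Z = {1,2,5,6,7,9,11,12,14}
((Z Δ Y) Δ Z) \ Z = {1,2,5,6,7,9,11,14}
X ∪ (((Z Δ Y) Δ Z) \ Z) = {1,2,3,5,6,7,9,10,11,13,14}
Y Δ X = {2,3,10,12,13,14}
Y ∩ (Y Δ X) = {2,12,14}
(Y ∩ (Y Δ X))' = {1,3,4,5,6,7,8,9,10,11,13}
(X ∪ (((Z Δ Y) Δ Z) \ Z)) \ (Y ∩ (Y Δ X))' = {2,14}
Z' = {1,2,3,5,6,7,9,11,13,14}
Z \ Y = {4,8,10}
(Z \ Y) Δ Z = {12}
Z' ∩ ((Z \ Y) Δ Z) = {}
X ∪ (Z' ∩ ((Z \ Y) Δ Z)) = {1,3,5,6,7,9,10,11,13}
((Y ∩ (Y Δ X))')' = {2,12,14}
(X ∪ (Z' ∩ ((Z \ Y) Δ Z))) ∩ ((Y ∩ (Y Δ X))')' = {}
2 ∈ (X ∪ (((Z Δ Y) Δ Z) \ Z)) \ (Y ∩ (Y Δ X))' but 2 ∉ (X ∪ (Z' ∩ ((Z \ Y) Δ Z))) ∩ ((Y ∩ (Y Δ X))')', so they differ.

No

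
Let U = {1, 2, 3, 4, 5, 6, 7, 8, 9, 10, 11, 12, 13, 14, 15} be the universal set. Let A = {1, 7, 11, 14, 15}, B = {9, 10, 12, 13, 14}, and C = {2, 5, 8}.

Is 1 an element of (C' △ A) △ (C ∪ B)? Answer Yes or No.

No

1 ∉ C, so 1 ∈ C'
1 ∈ C' and 1 ∈ A, so 1 ∉ C' △ A
1 ∉ C and 1 ∉ B, so 1 ∉ C ∪ B
1 ∉ (C' △ A) and 1 ∉ (C ∪ B), so 1 ∉ (C' △ A) △ (C ∪ B)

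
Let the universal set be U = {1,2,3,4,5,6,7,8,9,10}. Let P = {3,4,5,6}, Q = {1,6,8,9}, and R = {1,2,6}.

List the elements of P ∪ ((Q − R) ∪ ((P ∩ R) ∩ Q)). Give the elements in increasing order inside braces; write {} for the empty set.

{3,4,5,6,8,9}

Q − R = {8,9}
P ∩ R = {6}
(P ∩ R) ∩ Q = {6}
(Q − R) ∪ ((P ∩ R) ∩ Q) = {6,8,9}
P ∪ ((Q − R) ∪ ((P ∩ R) ∩ Q)) = {3,4,5,6,8,9}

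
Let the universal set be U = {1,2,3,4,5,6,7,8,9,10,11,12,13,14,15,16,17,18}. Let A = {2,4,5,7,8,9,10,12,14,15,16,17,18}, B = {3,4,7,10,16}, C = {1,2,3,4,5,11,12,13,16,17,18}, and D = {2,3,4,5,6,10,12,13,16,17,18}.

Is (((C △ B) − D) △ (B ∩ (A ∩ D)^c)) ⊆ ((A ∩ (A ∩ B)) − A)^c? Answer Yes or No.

C △ B = {1,2,5,7,10,11,12,13,17,18}
(C △ B) − D = {1,7,11}
A ∩ D = {2,4,5,10,12,16,17,18}
(A ∩ D)^c = {1,3,6,7,8,9,11,13,14,15}
B ∩ (A ∩ D)^c = {3,7}
((C △ B) − D) △ (B ∩ (A ∩ D)^c) = {1,3,11}
A ∩ B = {4,7,10,16}
A ∩ (A ∩ B) = {4,7,10,16}
(A ∩ (A ∩ B)) − A = {}
((A ∩ (A ∩ B)) − A)^c = {1,2,3,4,5,6,7,8,9,10,11,12,13,14,15,16,17,18}
Every element of {1,3,11} is in {1,2,3,4,5,6,7,8,9,10,11,12,13,14,15,16,17,18}, so ((C △ B) − D) △ (B ∩ (A ∩ D)^c) ⊆ ((A ∩ (A ∩ B)) − A)^c.

Yes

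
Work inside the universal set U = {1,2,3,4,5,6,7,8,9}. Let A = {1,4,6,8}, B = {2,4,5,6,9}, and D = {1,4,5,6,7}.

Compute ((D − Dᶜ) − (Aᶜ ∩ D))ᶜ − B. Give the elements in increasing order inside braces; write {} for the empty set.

Dᶜ = {2,3,8,9}
D − Dᶜ = {1,4,5,6,7}
Aᶜ = {2,3,5,7,9}
Aᶜ ∩ D = {5,7}
(D − Dᶜ) − (Aᶜ ∩ D) = {1,4,6}
((D − Dᶜ) − (Aᶜ ∩ D))ᶜ = {2,3,5,7,8,9}
((D − Dᶜ) − (Aᶜ ∩ D))ᶜ − B = {3,7,8}

{3,7,8}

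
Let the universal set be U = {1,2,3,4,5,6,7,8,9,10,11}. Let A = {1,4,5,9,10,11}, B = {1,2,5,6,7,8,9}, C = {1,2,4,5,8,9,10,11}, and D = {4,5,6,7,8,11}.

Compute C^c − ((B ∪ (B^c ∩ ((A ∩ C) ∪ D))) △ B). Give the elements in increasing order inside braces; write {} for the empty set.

C^c = {3,6,7}
B^c = {3,4,10,11}
A ∩ C = {1,4,5,9,10,11}
(A ∩ C) ∪ D = {1,4,5,6,7,8,9,10,11}
B^c ∩ ((A ∩ C) ∪ D) = {4,10,11}
B ∪ (B^c ∩ ((A ∩ C) ∪ D)) = {1,2,4,5,6,7,8,9,10,11}
(B ∪ (B^c ∩ ((A ∩ C) ∪ D))) △ B = {4,10,11}
C^c − ((B ∪ (B^c ∩ ((A ∩ C) ∪ D))) △ B) = {3,6,7}

{3,6,7}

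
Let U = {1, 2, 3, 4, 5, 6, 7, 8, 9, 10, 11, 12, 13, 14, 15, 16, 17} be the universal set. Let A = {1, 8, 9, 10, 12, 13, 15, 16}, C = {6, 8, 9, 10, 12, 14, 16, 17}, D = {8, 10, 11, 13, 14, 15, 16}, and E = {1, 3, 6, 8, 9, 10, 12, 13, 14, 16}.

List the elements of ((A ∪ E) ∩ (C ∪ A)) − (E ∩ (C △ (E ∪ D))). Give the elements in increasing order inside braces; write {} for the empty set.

{6, 8, 9, 10, 12, 14, 15, 16}

A ∪ E = {1, 3, 6, 8, 9, 10, 12, 13, 14, 15, 16}
C ∪ A = {1, 6, 8, 9, 10, 12, 13, 14, 15, 16, 17}
(A ∪ E) ∩ (C ∪ A) = {1, 6, 8, 9, 10, 12, 13, 14, 15, 16}
E ∪ D = {1, 3, 6, 8, 9, 10, 11, 12, 13, 14, 15, 16}
C △ (E ∪ D) = {1, 3, 11, 13, 15, 17}
E ∩ (C △ (E ∪ D)) = {1, 3, 13}
((A ∪ E) ∩ (C ∪ A)) − (E ∩ (C △ (E ∪ D))) = {6, 8, 9, 10, 12, 14, 15, 16}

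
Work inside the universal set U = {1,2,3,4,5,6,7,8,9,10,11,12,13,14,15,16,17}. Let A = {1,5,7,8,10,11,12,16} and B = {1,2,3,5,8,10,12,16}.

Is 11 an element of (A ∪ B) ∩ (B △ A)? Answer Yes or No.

Yes

11 ∈ A and 11 ∉ B, so 11 ∈ A ∪ B
11 ∉ B and 11 ∈ A, so 11 ∈ B △ A
11 ∈ (A ∪ B) and 11 ∈ (B △ A), so 11 ∈ (A ∪ B) ∩ (B △ A)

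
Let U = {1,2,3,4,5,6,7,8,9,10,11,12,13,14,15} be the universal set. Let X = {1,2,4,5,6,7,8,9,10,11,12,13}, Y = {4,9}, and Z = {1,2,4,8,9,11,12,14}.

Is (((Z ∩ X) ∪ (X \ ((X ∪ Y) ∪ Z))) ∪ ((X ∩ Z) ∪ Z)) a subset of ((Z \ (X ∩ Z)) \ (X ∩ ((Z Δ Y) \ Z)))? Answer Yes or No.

No

Z ∩ X = {1,2,4,8,9,11,12}
X ∪ Y = {1,2,4,5,6,7,8,9,10,11,12,13}
(X ∪ Y) ∪ Z = {1,2,4,5,6,7,8,9,10,11,12,13,14}
X \ ((X ∪ Y) ∪ Z) = {}
(Z ∩ X) ∪ (X \ ((X ∪ Y) ∪ Z)) = {1,2,4,8,9,11,12}
X ∩ Z = {1,2,4,8,9,11,12}
(X ∩ Z) ∪ Z = {1,2,4,8,9,11,12,14}
((Z ∩ X) ∪ (X \ ((X ∪ Y) ∪ Z))) ∪ ((X ∩ Z) ∪ Z) = {1,2,4,8,9,11,12,14}
Z \ (X ∩ Z) = {14}
Z Δ Y = {1,2,8,11,12,14}
(Z Δ Y) \ Z = {}
X ∩ ((Z Δ Y) \ Z) = {}
(Z \ (X ∩ Z)) \ (X ∩ ((Z Δ Y) \ Z)) = {14}
1 ∈ ((Z ∩ X) ∪ (X \ ((X ∪ Y) ∪ Z))) ∪ ((X ∩ Z) ∪ Z) but 1 ∉ (Z \ (X ∩ Z)) \ (X ∩ ((Z Δ Y) \ Z)), so the inclusion fails.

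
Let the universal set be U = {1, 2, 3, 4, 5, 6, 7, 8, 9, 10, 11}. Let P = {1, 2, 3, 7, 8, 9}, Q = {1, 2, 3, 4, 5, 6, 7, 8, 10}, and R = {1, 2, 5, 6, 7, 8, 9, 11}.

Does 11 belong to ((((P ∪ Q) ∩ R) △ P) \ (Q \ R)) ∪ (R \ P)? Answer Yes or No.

Yes

11 ∉ P and 11 ∉ Q, so 11 ∉ P ∪ Q
11 ∉ (P ∪ Q) and 11 ∈ R, so 11 ∉ (P ∪ Q) ∩ R
11 ∉ ((P ∪ Q) ∩ R) and 11 ∉ P, so 11 ∉ ((P ∪ Q) ∩ R) △ P
11 ∉ Q and 11 ∈ R, so 11 ∉ Q \ R
11 ∉ (((P ∪ Q) ∩ R) △ P) and 11 ∉ (Q \ R), so 11 ∉ (((P ∪ Q) ∩ R) △ P) \ (Q \ R)
11 ∈ R and 11 ∉ P, so 11 ∈ R \ P
11 ∉ ((((P ∪ Q) ∩ R) △ P) \ (Q \ R)) and 11 ∈ (R \ P), so 11 ∈ ((((P ∪ Q) ∩ R) △ P) \ (Q \ R)) ∪ (R \ P)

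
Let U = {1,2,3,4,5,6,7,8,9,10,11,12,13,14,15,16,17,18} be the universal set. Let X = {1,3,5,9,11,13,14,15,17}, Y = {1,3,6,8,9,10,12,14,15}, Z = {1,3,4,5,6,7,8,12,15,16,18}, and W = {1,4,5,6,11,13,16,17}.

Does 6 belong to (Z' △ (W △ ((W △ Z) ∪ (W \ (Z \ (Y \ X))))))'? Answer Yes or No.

6 ∈ Z, so 6 ∉ Z'
6 ∈ W and 6 ∈ Z, so 6 ∉ W △ Z
6 ∈ Y and 6 ∉ X, so 6 ∈ Y \ X
6 ∈ Z and 6 ∈ (Y \ X), so 6 ∉ Z \ (Y \ X)
6 ∈ W and 6 ∉ (Z \ (Y \ X)), so 6 ∈ W \ (Z \ (Y \ X))
6 ∉ (W △ Z) and 6 ∈ (W \ (Z \ (Y \ X))), so 6 ∈ (W △ Z) ∪ (W \ (Z \ (Y \ X)))
6 ∈ W and 6 ∈ ((W △ Z) ∪ (W \ (Z \ (Y \ X)))), so 6 ∉ W △ ((W △ Z) ∪ (W \ (Z \ (Y \ X))))
6 ∉ Z' and 6 ∉ (W △ ((W △ Z) ∪ (W \ (Z \ (Y \ X))))), so 6 ∉ Z' △ (W △ ((W △ Z) ∪ (W \ (Z \ (Y \ X)))))
6 ∈ (Z' △ (W △ ((W △ Z) ∪ (W \ (Z \ (Y \ X))))))' since 6 ∉ (Z' △ (W △ ((W △ Z) ∪ (W \ (Z \ (Y \ X))))))

Yes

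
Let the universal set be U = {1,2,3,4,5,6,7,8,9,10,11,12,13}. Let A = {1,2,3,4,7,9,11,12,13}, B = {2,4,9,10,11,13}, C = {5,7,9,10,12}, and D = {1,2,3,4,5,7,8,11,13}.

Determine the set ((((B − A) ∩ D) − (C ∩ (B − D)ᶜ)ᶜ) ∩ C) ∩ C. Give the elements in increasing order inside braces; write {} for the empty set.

B − A = {10}
(B − A) ∩ D = {}
B − D = {9,10}
(B − D)ᶜ = {1,2,3,4,5,6,7,8,11,12,13}
C ∩ (B − D)ᶜ = {5,7,12}
(C ∩ (B − D)ᶜ)ᶜ = {1,2,3,4,6,8,9,10,11,13}
((B − A) ∩ D) − (C ∩ (B − D)ᶜ)ᶜ = {}
(((B − A) ∩ D) − (C ∩ (B − D)ᶜ)ᶜ) ∩ C = {}
((((B − A) ∩ D) − (C ∩ (B − D)ᶜ)ᶜ) ∩ C) ∩ C = {}

{}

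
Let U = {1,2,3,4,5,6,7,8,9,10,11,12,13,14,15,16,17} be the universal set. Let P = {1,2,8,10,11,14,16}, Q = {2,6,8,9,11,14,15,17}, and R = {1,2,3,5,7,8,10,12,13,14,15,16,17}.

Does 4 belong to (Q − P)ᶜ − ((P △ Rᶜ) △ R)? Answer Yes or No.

4 ∉ Q and 4 ∉ P, so 4 ∉ Q − P
4 ∈ (Q − P)ᶜ since 4 ∉ (Q − P)
4 ∉ R, so 4 ∈ Rᶜ
4 ∉ P and 4 ∈ Rᶜ, so 4 ∈ P △ Rᶜ
4 ∈ (P △ Rᶜ) and 4 ∉ R, so 4 ∈ (P △ Rᶜ) △ R
4 ∈ (Q − P)ᶜ and 4 ∈ ((P △ Rᶜ) △ R), so 4 ∉ (Q − P)ᶜ − ((P △ Rᶜ) △ R)

No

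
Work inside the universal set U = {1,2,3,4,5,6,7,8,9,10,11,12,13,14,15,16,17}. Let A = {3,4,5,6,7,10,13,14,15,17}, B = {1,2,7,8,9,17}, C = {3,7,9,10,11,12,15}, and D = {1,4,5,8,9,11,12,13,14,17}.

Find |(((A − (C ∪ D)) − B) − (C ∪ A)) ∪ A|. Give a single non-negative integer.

C ∪ D = {1,3,4,5,7,8,9,10,11,12,13,14,15,17}
A − (C ∪ D) = {6}
(A − (C ∪ D)) − B = {6}
C ∪ A = {3,4,5,6,7,9,10,11,12,13,14,15,17}
((A − (C ∪ D)) − B) − (C ∪ A) = {}
(((A − (C ∪ D)) − B) − (C ∪ A)) ∪ A = {3,4,5,6,7,10,13,14,15,17}
|(((A − (C ∪ D)) − B) − (C ∪ A)) ∪ A| = 10

10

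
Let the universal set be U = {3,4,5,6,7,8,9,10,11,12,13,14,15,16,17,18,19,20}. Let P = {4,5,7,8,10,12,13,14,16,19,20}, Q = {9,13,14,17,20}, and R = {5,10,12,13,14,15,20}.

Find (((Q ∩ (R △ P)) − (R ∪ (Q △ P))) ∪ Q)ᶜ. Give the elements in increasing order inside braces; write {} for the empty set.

R △ P = {4,7,8,15,16,19}
Q ∩ (R △ P) = {}
Q △ P = {4,5,7,8,9,10,12,16,17,19}
R ∪ (Q △ P) = {4,5,7,8,9,10,12,13,14,15,16,17,19,20}
(Q ∩ (R △ P)) − (R ∪ (Q △ P)) = {}
((Q ∩ (R △ P)) − (R ∪ (Q △ P))) ∪ Q = {9,13,14,17,20}
(((Q ∩ (R △ P)) − (R ∪ (Q △ P))) ∪ Q)ᶜ = {3,4,5,6,7,8,10,11,12,15,16,18,19}

{3,4,5,6,7,8,10,11,12,15,16,18,19}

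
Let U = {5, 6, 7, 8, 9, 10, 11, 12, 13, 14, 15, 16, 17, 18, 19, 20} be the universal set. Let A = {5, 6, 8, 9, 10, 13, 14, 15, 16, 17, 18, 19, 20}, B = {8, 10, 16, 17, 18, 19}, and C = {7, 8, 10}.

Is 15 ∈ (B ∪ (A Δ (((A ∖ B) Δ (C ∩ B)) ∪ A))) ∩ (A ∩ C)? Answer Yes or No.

15 ∈ A and 15 ∉ B, so 15 ∈ A ∖ B
15 ∉ C and 15 ∉ B, so 15 ∉ C ∩ B
15 ∈ (A ∖ B) and 15 ∉ (C ∩ B), so 15 ∈ (A ∖ B) Δ (C ∩ B)
15 ∈ ((A ∖ B) Δ (C ∩ B)) and 15 ∈ A, so 15 ∈ ((A ∖ B) Δ (C ∩ B)) ∪ A
15 ∈ A and 15 ∈ (((A ∖ B) Δ (C ∩ B)) ∪ A), so 15 ∉ A Δ (((A ∖ B) Δ (C ∩ B)) ∪ A)
15 ∉ B and 15 ∉ (A Δ (((A ∖ B) Δ (C ∩ B)) ∪ A)), so 15 ∉ B ∪ (A Δ (((A ∖ B) Δ (C ∩ B)) ∪ A))
15 ∈ A and 15 ∉ C, so 15 ∉ A ∩ C
15 ∉ (B ∪ (A Δ (((A ∖ B) Δ (C ∩ B)) ∪ A))) and 15 ∉ (A ∩ C), so 15 ∉ (B ∪ (A Δ (((A ∖ B) Δ (C ∩ B)) ∪ A))) ∩ (A ∩ C)

No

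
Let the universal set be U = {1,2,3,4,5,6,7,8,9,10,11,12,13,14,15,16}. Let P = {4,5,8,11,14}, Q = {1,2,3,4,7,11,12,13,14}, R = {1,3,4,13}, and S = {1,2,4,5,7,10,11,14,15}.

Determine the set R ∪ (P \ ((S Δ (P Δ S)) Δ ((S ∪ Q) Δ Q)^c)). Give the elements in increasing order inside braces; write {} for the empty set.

{1,3,4,8,11,13,14}

P Δ S = {1,2,7,8,10,15}
S Δ (P Δ S) = {4,5,8,11,14}
S ∪ Q = {1,2,3,4,5,7,10,11,12,13,14,15}
(S ∪ Q) Δ Q = {5,10,15}
((S ∪ Q) Δ Q)^c = {1,2,3,4,6,7,8,9,11,12,13,14,16}
(S Δ (P Δ S)) Δ ((S ∪ Q) Δ Q)^c = {1,2,3,5,6,7,9,12,13,16}
P \ ((S Δ (P Δ S)) Δ ((S ∪ Q) Δ Q)^c) = {4,8,11,14}
R ∪ (P \ ((S Δ (P Δ S)) Δ ((S ∪ Q) Δ Q)^c)) = {1,3,4,8,11,13,14}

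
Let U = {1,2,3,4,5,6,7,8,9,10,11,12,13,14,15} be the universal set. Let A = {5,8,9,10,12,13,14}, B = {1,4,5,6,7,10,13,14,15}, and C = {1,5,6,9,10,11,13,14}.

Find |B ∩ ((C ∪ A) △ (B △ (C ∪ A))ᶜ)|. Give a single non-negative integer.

0

C ∪ A = {1,5,6,8,9,10,11,12,13,14}
B △ (C ∪ A) = {4,7,8,9,11,12,15}
(B △ (C ∪ A))ᶜ = {1,2,3,5,6,10,13,14}
(C ∪ A) △ (B △ (C ∪ A))ᶜ = {2,3,8,9,11,12}
B ∩ ((C ∪ A) △ (B △ (C ∪ A))ᶜ) = {}
|B ∩ ((C ∪ A) △ (B △ (C ∪ A))ᶜ)| = 0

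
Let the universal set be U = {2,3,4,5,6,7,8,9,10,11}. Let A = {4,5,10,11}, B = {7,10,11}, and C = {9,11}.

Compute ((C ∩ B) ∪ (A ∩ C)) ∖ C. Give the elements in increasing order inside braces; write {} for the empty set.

{}

C ∩ B = {11}
A ∩ C = {11}
(C ∩ B) ∪ (A ∩ C) = {11}
((C ∩ B) ∪ (A ∩ C)) ∖ C = {}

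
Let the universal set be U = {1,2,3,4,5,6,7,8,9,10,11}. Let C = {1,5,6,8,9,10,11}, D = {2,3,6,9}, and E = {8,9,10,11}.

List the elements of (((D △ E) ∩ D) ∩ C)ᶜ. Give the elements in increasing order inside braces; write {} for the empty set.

D △ E = {2,3,6,8,10,11}
(D △ E) ∩ D = {2,3,6}
((D △ E) ∩ D) ∩ C = {6}
(((D △ E) ∩ D) ∩ C)ᶜ = {1,2,3,4,5,7,8,9,10,11}

{1,2,3,4,5,7,8,9,10,11}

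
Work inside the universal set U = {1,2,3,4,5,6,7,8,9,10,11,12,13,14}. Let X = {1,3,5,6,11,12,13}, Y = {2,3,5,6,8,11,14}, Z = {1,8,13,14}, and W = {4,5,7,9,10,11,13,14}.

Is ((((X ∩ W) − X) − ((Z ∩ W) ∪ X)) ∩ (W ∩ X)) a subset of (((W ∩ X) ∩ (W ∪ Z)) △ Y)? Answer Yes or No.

X ∩ W = {5,11,13}
(X ∩ W) − X = {}
Z ∩ W = {13,14}
(Z ∩ W) ∪ X = {1,3,5,6,11,12,13,14}
((X ∩ W) − X) − ((Z ∩ W) ∪ X) = {}
W ∩ X = {5,11,13}
(((X ∩ W) − X) − ((Z ∩ W) ∪ X)) ∩ (W ∩ X) = {}
W ∪ Z = {1,4,5,7,8,9,10,11,13,14}
(W ∩ X) ∩ (W ∪ Z) = {5,11,13}
((W ∩ X) ∩ (W ∪ Z)) △ Y = {2,3,6,8,13,14}
Every element of {} is in {2,3,6,8,13,14}, so (((X ∩ W) − X) − ((Z ∩ W) ∪ X)) ∩ (W ∩ X) ⊆ ((W ∩ X) ∩ (W ∪ Z)) △ Y.

Yes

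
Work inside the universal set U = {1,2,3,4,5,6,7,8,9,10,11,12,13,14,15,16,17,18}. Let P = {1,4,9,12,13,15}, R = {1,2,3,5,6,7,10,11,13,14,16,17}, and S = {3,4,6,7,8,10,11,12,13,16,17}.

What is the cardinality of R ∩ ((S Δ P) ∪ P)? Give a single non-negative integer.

S Δ P = {1,3,6,7,8,9,10,11,15,16,17}
(S Δ P) ∪ P = {1,3,4,6,7,8,9,10,11,12,13,15,16,17}
R ∩ ((S Δ P) ∪ P) = {1,3,6,7,10,11,13,16,17}
|R ∩ ((S Δ P) ∪ P)| = 9

9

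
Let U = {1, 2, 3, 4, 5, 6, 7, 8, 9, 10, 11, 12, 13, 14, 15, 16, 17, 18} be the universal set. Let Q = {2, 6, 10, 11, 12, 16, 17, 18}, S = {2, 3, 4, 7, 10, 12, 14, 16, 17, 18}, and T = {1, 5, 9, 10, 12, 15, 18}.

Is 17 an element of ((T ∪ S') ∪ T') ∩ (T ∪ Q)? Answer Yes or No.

17 ∈ S, so 17 ∉ S'
17 ∉ T and 17 ∉ S', so 17 ∉ T ∪ S'
17 ∉ T, so 17 ∈ T'
17 ∉ (T ∪ S') and 17 ∈ T', so 17 ∈ (T ∪ S') ∪ T'
17 ∉ T and 17 ∈ Q, so 17 ∈ T ∪ Q
17 ∈ ((T ∪ S') ∪ T') and 17 ∈ (T ∪ Q), so 17 ∈ ((T ∪ S') ∪ T') ∩ (T ∪ Q)

Yes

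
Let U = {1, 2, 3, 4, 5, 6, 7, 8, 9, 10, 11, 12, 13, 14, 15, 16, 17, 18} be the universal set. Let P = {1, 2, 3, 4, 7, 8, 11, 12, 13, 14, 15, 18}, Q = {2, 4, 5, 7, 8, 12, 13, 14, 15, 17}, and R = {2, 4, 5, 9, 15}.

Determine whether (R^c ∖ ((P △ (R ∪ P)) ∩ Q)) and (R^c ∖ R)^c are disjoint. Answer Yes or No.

Yes

R^c = {1, 3, 6, 7, 8, 10, 11, 12, 13, 14, 16, 17, 18}
R ∪ P = {1, 2, 3, 4, 5, 7, 8, 9, 11, 12, 13, 14, 15, 18}
P △ (R ∪ P) = {5, 9}
(P △ (R ∪ P)) ∩ Q = {5}
R^c ∖ ((P △ (R ∪ P)) ∩ Q) = {1, 3, 6, 7, 8, 10, 11, 12, 13, 14, 16, 17, 18}
R^c ∖ R = {1, 3, 6, 7, 8, 10, 11, 12, 13, 14, 16, 17, 18}
(R^c ∖ R)^c = {2, 4, 5, 9, 15}
{1, 3, 6, 7, 8, 10, 11, 12, 13, 14, 16, 17, 18} and {2, 4, 5, 9, 15} share no elements.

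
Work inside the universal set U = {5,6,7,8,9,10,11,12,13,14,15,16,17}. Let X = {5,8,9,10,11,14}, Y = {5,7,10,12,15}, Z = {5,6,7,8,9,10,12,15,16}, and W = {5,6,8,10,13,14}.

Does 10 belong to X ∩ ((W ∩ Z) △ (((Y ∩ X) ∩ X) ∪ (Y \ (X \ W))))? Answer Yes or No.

10 ∈ W and 10 ∈ Z, so 10 ∈ W ∩ Z
10 ∈ Y and 10 ∈ X, so 10 ∈ Y ∩ X
10 ∈ (Y ∩ X) and 10 ∈ X, so 10 ∈ (Y ∩ X) ∩ X
10 ∈ X and 10 ∈ W, so 10 ∉ X \ W
10 ∈ Y and 10 ∉ (X \ W), so 10 ∈ Y \ (X \ W)
10 ∈ ((Y ∩ X) ∩ X) and 10 ∈ (Y \ (X \ W)), so 10 ∈ ((Y ∩ X) ∩ X) ∪ (Y \ (X \ W))
10 ∈ (W ∩ Z) and 10 ∈ (((Y ∩ X) ∩ X) ∪ (Y \ (X \ W))), so 10 ∉ (W ∩ Z) △ (((Y ∩ X) ∩ X) ∪ (Y \ (X \ W)))
10 ∈ X and 10 ∉ ((W ∩ Z) △ (((Y ∩ X) ∩ X) ∪ (Y \ (X \ W)))), so 10 ∉ X ∩ ((W ∩ Z) △ (((Y ∩ X) ∩ X) ∪ (Y \ (X \ W))))

No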